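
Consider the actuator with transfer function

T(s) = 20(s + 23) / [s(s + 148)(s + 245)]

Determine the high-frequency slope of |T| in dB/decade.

Each pole contributes −20 dB/decade at high frequency; each zero contributes +20 dB/decade.
Net: 1 zero(s) − 3 pole(s) → -40 dB/decade.

-40 dB/decade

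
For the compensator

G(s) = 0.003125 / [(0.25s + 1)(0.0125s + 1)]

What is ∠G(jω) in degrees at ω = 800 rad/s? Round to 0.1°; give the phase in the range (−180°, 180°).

At ω = 800 rad/s:
pole (1 + j800·0.25) = 1 + j200 → |·| ≈ 200, ∠ ≈ 89.71°
pole (1 + j800·0.0125) = 1 + j10 → |·| ≈ 10.05, ∠ ≈ 84.29°
∠G = (0°) − (89.71° + 84.29°) = -174.00°

-174.0°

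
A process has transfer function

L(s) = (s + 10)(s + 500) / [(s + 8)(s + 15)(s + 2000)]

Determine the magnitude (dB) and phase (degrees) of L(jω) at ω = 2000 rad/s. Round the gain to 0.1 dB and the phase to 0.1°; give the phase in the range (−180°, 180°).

At s = jω = j2000:
zero (s+10): 10 + j2000 → |·| = √(10²+2000²) = √4000100 ≈ 2000, ∠ = arctan(2000/10) ≈ 89.71°
zero (s+500): 500 + j2000 → |·| = √(500²+2000²) = √4250000 ≈ 2061.6, ∠ = arctan(2000/500) ≈ 75.96°
pole (s+8): 8 + j2000 → |·| = √(8²+2000²) = √4000064 ≈ 2000, ∠ = arctan(2000/8) ≈ 89.77°
pole (s+15): 15 + j2000 → |·| = √(15²+2000²) = √4000225 ≈ 2000.1, ∠ = arctan(2000/15) ≈ 89.57°
pole (s+2000): 2000 + j2000 → |·| = √(2000²+2000²) = √8000000 ≈ 2828.4, ∠ = arctan(2000/2000) ≈ 45.00°
|L| = 1 · 4.1232e+06 / 1.1314e+10 ≈ 0.00036443
Gain = 20 log₁₀(0.00036443) ≈ -68.77 dB
∠L = 165.67° − 224.34° = -58.67°

-68.8 dB, -58.7°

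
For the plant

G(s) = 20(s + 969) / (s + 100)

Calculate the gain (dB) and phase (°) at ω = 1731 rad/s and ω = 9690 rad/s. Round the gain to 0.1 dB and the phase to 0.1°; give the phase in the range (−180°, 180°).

ω = 1731: 27.2 dB, -25.9°; ω = 9690: 26.1 dB, -5.1°

At s = jω = j1731:
zero (s+969): 969 + j1731 → |·| = √(969²+1731²) = √3935322 ≈ 1983.8, ∠ = arctan(1731/969) ≈ 60.76°
pole (s+100): 100 + j1731 → |·| = √(100²+1731²) = √3006361 ≈ 1733.9, ∠ = arctan(1731/100) ≈ 86.69°
|G| = 20 · 1983.8 / 1733.9 ≈ 22.883
Gain = 20 log₁₀(22.883) ≈ 27.19 dB
∠G = 60.76° − 86.69° = -25.93°

At s = jω = j9690:
zero (s+969): 969 + j9690 → |·| = √(969²+9690²) = √94835061 ≈ 9738.3, ∠ = arctan(9690/969) ≈ 84.29°
pole (s+100): 100 + j9690 → |·| = √(100²+9690²) = √93906100 ≈ 9690.5, ∠ = arctan(9690/100) ≈ 89.41°
|G| = 20 · 9738.3 / 9690.5 ≈ 20.099
Gain = 20 log₁₀(20.099) ≈ 26.06 dB
∠G = 84.29° − 89.41° = -5.12°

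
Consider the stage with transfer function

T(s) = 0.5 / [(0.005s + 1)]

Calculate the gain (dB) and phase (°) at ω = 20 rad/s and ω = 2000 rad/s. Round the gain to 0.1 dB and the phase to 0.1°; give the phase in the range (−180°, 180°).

At ω = 20 rad/s:
pole (1 + j20·0.005) = 1 + j0.1 → |·| ≈ 1.005, ∠ ≈ 5.71°
|T| = 0.5 · 1 / (1.005) ≈ 0.49751
Gain = 20 log₁₀(0.49751) ≈ -6.06 dB
∠T = (0°) − (5.71°) = -5.71°

At ω = 2000 rad/s:
pole (1 + j2000·0.005) = 1 + j10 → |·| ≈ 10.05, ∠ ≈ 84.29°
|T| = 0.5 · 1 / (10.05) ≈ 0.049751
Gain = 20 log₁₀(0.049751) ≈ -26.06 dB
∠T = (0°) − (84.29°) = -84.29°

ω = 20: -6.1 dB, -5.7°; ω = 2000: -26.1 dB, -84.3°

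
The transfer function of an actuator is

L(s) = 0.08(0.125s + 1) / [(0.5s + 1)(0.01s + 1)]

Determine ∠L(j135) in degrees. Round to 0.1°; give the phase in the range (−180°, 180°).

-56.0°

At ω = 135 rad/s:
zero (1 + j135·0.125) = 1 + j16.875 → |·| ≈ 16.905, ∠ ≈ 86.61°
pole (1 + j135·0.5) = 1 + j67.5 → |·| ≈ 67.507, ∠ ≈ 89.15°
pole (1 + j135·0.01) = 1 + j1.35 → |·| ≈ 1.68, ∠ ≈ 53.47°
∠L = (86.61°) − (89.15° + 53.47°) = -56.01°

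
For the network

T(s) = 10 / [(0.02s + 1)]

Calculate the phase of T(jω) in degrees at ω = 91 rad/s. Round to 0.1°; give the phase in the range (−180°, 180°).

At ω = 91 rad/s:
pole (1 + j91·0.02) = 1 + j1.82 → |·| ≈ 2.0766, ∠ ≈ 61.21°
∠T = (0°) − (61.21°) = -61.21°

-61.2°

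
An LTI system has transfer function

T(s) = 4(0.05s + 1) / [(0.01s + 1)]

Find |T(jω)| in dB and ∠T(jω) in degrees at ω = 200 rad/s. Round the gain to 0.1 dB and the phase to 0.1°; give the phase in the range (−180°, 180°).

25.1 dB, 20.9°

At ω = 200 rad/s:
zero (1 + j200·0.05) = 1 + j10 → |·| ≈ 10.05, ∠ ≈ 84.29°
pole (1 + j200·0.01) = 1 + j2 → |·| ≈ 2.2361, ∠ ≈ 63.43°
|T| = 4 · 10.05 / (2.2361) ≈ 17.978
Gain = 20 log₁₀(17.978) ≈ 25.09 dB
∠T = (84.29°) − (63.43°) = 20.86°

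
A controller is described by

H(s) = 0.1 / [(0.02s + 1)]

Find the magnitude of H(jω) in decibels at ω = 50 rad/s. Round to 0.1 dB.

At ω = 50 rad/s:
pole (1 + j50·0.02) = 1 + j1 → |·| ≈ 1.4142, ∠ ≈ 45.00°
|H| = 0.1 · 1 / (1.4142) ≈ 0.070711
Gain = 20 log₁₀(0.070711) ≈ -23.01 dB

-23.0 dB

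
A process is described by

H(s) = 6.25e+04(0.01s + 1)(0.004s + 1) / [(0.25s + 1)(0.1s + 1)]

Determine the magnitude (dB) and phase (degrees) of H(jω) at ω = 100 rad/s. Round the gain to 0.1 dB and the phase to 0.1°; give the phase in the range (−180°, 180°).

51.6 dB, -105.2°

At ω = 100 rad/s:
zero (1 + j100·0.01) = 1 + j1 → |·| ≈ 1.4142, ∠ ≈ 45.00°
zero (1 + j100·0.004) = 1 + j0.4 → |·| ≈ 1.077, ∠ ≈ 21.80°
pole (1 + j100·0.25) = 1 + j25 → |·| ≈ 25.02, ∠ ≈ 87.71°
pole (1 + j100·0.1) = 1 + j10 → |·| ≈ 10.05, ∠ ≈ 84.29°
|H| = 6.25e+04 · 1.4142 · 1.077 / (25.02 · 10.05) ≈ 378.58
Gain = 20 log₁₀(378.58) ≈ 51.56 dB
∠H = (45.00° + 21.80°) − (87.71° + 84.29°) = -105.20°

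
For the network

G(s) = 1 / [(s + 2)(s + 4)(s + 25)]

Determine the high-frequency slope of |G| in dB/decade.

-60 dB/decade

Each pole contributes −20 dB/decade at high frequency; each zero contributes +20 dB/decade.
Net: 0 zero(s) − 3 pole(s) → -60 dB/decade.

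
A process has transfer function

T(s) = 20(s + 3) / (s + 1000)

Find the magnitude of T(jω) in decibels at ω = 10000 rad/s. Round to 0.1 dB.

At s = jω = j10000:
zero (s+3): 3 + j10000 → |·| = √(3²+10000²) = √100000009 ≈ 10000, ∠ = arctan(10000/3) ≈ 89.98°
pole (s+1000): 1000 + j10000 → |·| = √(1000²+10000²) = √101000000 ≈ 10050, ∠ = arctan(10000/1000) ≈ 84.29°
|T| = 20 · 10000 / 10050 ≈ 19.9
Gain = 20 log₁₀(19.9) ≈ 25.98 dB

26.0 dB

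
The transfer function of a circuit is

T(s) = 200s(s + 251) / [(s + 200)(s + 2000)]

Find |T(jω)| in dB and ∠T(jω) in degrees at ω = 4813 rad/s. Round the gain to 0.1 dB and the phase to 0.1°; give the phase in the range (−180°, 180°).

At s = jω = j4813:
zero (s+251): 251 + j4813 → |·| = √(251²+4813²) = √23227970 ≈ 4819.5, ∠ = arctan(4813/251) ≈ 87.01°
zero at origin: s = j4813 → |·| = 4813, ∠ = 90.00°
pole (s+200): 200 + j4813 → |·| = √(200²+4813²) = √23204969 ≈ 4817.2, ∠ = arctan(4813/200) ≈ 87.62°
pole (s+2000): 2000 + j4813 → |·| = √(2000²+4813²) = √27164969 ≈ 5212, ∠ = arctan(4813/2000) ≈ 67.44°
|T| = 200 · 2.3196e+07 / 2.5107e+07 ≈ 184.78
Gain = 20 log₁₀(184.78) ≈ 45.33 dB
∠T = 177.01° − 155.06° = 21.95°

45.3 dB, 22.0°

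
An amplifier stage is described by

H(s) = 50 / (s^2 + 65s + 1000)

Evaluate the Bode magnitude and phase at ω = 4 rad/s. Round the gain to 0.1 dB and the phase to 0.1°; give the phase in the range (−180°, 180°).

-26.2 dB, -14.8°

Substitute s = j4:
Numerator: 50 = 50 + j0
Denominator: (j4)^2 + 65(j4) + 1000 = 984 + j260
|N| = √(50² + 0²) ≈ 50, ∠N ≈ 0.00°
|D| = √(984² + 260²) ≈ 1017.8, ∠D ≈ 14.80°
|H| = 50 / 1017.8 ≈ 0.049126
Gain = 20 log₁₀(0.049126) ≈ -26.17 dB
∠H = 0.00° − 14.80° = -14.80°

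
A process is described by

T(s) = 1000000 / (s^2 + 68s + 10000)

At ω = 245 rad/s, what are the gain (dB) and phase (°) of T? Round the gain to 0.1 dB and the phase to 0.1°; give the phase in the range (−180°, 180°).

At s = jω = j245:
quadratic: (j245)² + 68·j245 + 10000 = -50025 + j16660 → |·| ≈ 52726, ∠ ≈ 161.58°
|T| = 1000000 / 52726 ≈ 18.966
Gain = 20 log₁₀(18.966) ≈ 25.56 dB
∠T = 0.00° − 161.58° = -161.58°

25.6 dB, -161.6°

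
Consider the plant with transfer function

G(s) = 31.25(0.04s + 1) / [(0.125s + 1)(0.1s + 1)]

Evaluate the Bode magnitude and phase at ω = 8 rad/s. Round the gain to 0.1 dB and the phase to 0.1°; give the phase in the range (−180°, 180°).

At ω = 8 rad/s:
zero (1 + j8·0.04) = 1 + j0.32 → |·| ≈ 1.05, ∠ ≈ 17.74°
pole (1 + j8·0.125) = 1 + j1 → |·| ≈ 1.4142, ∠ ≈ 45.00°
pole (1 + j8·0.1) = 1 + j0.8 → |·| ≈ 1.2806, ∠ ≈ 38.66°
|G| = 31.25 · 1.05 / (1.4142 · 1.2806) ≈ 18.118
Gain = 20 log₁₀(18.118) ≈ 25.16 dB
∠G = (17.74°) − (45.00° + 38.66°) = -65.92°

25.2 dB, -65.9°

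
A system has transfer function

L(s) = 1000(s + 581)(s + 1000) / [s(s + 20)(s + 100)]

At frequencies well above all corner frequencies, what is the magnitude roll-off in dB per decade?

-20 dB/decade

Each pole contributes −20 dB/decade at high frequency; each zero contributes +20 dB/decade.
Net: 2 zero(s) − 3 pole(s) → -20 dB/decade.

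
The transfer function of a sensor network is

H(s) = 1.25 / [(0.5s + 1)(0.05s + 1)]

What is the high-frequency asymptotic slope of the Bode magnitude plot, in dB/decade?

Each pole contributes −20 dB/decade at high frequency; each zero contributes +20 dB/decade.
Net: 0 zero(s) − 2 pole(s) → -40 dB/decade.

-40 dB/decade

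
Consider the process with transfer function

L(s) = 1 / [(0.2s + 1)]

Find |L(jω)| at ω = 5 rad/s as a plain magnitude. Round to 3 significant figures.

At ω = 5 rad/s:
pole (1 + j5·0.2) = 1 + j1 → |·| ≈ 1.4142, ∠ ≈ 45.00°
|L| = 1 · 1 / (1.4142) ≈ 0.70711

0.707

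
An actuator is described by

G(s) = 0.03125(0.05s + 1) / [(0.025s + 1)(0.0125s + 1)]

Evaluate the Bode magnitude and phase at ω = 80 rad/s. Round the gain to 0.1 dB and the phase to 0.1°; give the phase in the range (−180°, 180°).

At ω = 80 rad/s:
zero (1 + j80·0.05) = 1 + j4 → |·| ≈ 4.1231, ∠ ≈ 75.96°
pole (1 + j80·0.025) = 1 + j2 → |·| ≈ 2.2361, ∠ ≈ 63.43°
pole (1 + j80·0.0125) = 1 + j1 → |·| ≈ 1.4142, ∠ ≈ 45.00°
|G| = 0.03125 · 4.1231 / (2.2361 · 1.4142) ≈ 0.040745
Gain = 20 log₁₀(0.040745) ≈ -27.80 dB
∠G = (75.96°) − (63.43° + 45.00°) = -32.47°

-27.8 dB, -32.5°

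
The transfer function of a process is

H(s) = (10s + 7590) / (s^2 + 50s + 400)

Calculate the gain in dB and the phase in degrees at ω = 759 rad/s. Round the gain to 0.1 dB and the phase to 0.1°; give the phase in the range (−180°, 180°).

-34.6 dB, -131.2°

Substitute s = j759:
Numerator: 10(j759) + 7590 = 7590 + j7590
Denominator: (j759)^2 + 50(j759) + 400 = -575681 + j37950
|N| = √(7590² + 7590²) ≈ 10734, ∠N ≈ 45.00°
|D| = √(575681² + 37950²) ≈ 5.7693e+05, ∠D ≈ 176.23°
|H| = 10734 / 5.7693e+05 ≈ 0.018605
Gain = 20 log₁₀(0.018605) ≈ -34.61 dB
∠H = 45.00° − 176.23° = -131.23°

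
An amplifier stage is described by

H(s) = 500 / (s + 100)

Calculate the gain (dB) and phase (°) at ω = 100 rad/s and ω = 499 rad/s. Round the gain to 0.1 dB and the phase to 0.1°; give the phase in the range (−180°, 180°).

ω = 100: 11.0 dB, -45.0°; ω = 499: -0.2 dB, -78.7°

Substitute s = j100:
Numerator: 500 = 500 + j0
Denominator: (j100) + 100 = 100 + j100
|N| = √(500² + 0²) ≈ 500, ∠N ≈ 0.00°
|D| = √(100² + 100²) ≈ 141.42, ∠D ≈ 45.00°
|H| = 500 / 141.42 ≈ 3.5356
Gain = 20 log₁₀(3.5356) ≈ 10.97 dB
∠H = 0.00° − 45.00° = -45.00°

Substitute s = j499:
Numerator: 500 = 500 + j0
Denominator: (j499) + 100 = 100 + j499
|N| = √(500² + 0²) ≈ 500, ∠N ≈ 0.00°
|D| = √(100² + 499²) ≈ 508.92, ∠D ≈ 78.67°
|H| = 500 / 508.92 ≈ 0.98247
Gain = 20 log₁₀(0.98247) ≈ -0.15 dB
∠H = 0.00° − 78.67° = -78.67°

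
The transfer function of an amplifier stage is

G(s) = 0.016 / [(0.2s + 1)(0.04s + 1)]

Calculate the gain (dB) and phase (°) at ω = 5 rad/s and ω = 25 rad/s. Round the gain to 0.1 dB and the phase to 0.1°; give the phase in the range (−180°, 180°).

ω = 5: -39.1 dB, -56.3°; ω = 25: -53.1 dB, -123.7°

At ω = 5 rad/s:
pole (1 + j5·0.2) = 1 + j1 → |·| ≈ 1.4142, ∠ ≈ 45.00°
pole (1 + j5·0.04) = 1 + j0.2 → |·| ≈ 1.0198, ∠ ≈ 11.31°
|G| = 0.016 · 1 / (1.4142 · 1.0198) ≈ 0.011094
Gain = 20 log₁₀(0.011094) ≈ -39.10 dB
∠G = (0°) − (45.00° + 11.31°) = -56.31°

At ω = 25 rad/s:
pole (1 + j25·0.2) = 1 + j5 → |·| ≈ 5.099, ∠ ≈ 78.69°
pole (1 + j25·0.04) = 1 + j1 → |·| ≈ 1.4142, ∠ ≈ 45.00°
|G| = 0.016 · 1 / (5.099 · 1.4142) ≈ 0.0022188
Gain = 20 log₁₀(0.0022188) ≈ -53.08 dB
∠G = (0°) − (78.69° + 45.00°) = -123.69°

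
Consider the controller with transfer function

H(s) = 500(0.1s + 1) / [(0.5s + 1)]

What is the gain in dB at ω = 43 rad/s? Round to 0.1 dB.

40.2 dB

At ω = 43 rad/s:
zero (1 + j43·0.1) = 1 + j4.3 → |·| ≈ 4.4147, ∠ ≈ 76.91°
pole (1 + j43·0.5) = 1 + j21.5 → |·| ≈ 21.523, ∠ ≈ 87.34°
|H| = 500 · 4.4147 / (21.523) ≈ 102.56
Gain = 20 log₁₀(102.56) ≈ 40.22 dB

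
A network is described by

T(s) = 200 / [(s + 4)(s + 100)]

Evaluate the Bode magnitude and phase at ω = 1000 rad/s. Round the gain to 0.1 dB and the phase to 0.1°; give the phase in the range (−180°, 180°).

At s = jω = j1000:
pole (s+4): 4 + j1000 → |·| = √(4²+1000²) = √1000016 ≈ 1000, ∠ = arctan(1000/4) ≈ 89.77°
pole (s+100): 100 + j1000 → |·| = √(100²+1000²) = √1010000 ≈ 1005, ∠ = arctan(1000/100) ≈ 84.29°
|T| = 200 / 1.005e+06 ≈ 0.000199
Gain = 20 log₁₀(0.000199) ≈ -74.02 dB
∠T = 0.00° − 174.06° = -174.06°

-74.0 dB, -174.1°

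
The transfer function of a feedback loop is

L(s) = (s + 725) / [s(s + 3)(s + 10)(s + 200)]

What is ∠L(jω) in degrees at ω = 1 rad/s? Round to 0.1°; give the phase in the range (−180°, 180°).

At s = jω = j1:
zero (s+725): 725 + j1 → |·| = √(725²+1²) = √525626 ≈ 725, ∠ = arctan(1/725) ≈ 0.08°
pole (s+3): 3 + j1 → |·| = √(3²+1²) = √10 ≈ 3.1623, ∠ = arctan(1/3) ≈ 18.43°
pole (s+10): 10 + j1 → |·| = √(10²+1²) = √101 ≈ 10.05, ∠ = arctan(1/10) ≈ 5.71°
pole (s+200): 200 + j1 → |·| = √(200²+1²) = √40001 ≈ 200, ∠ = arctan(1/200) ≈ 0.29°
pole at origin: |s| = 1, ∠ = 90.00° (in denominator)
∠L = 0.08° − 114.43° = -114.35°

-114.4°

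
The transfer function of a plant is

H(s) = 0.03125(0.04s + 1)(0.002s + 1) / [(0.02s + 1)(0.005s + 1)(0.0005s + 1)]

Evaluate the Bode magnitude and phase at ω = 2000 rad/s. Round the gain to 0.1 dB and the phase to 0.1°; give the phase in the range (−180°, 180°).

At ω = 2000 rad/s:
zero (1 + j2000·0.04) = 1 + j80 → |·| ≈ 80.006, ∠ ≈ 89.28°
zero (1 + j2000·0.002) = 1 + j4 → |·| ≈ 4.1231, ∠ ≈ 75.96°
pole (1 + j2000·0.02) = 1 + j40 → |·| ≈ 40.012, ∠ ≈ 88.57°
pole (1 + j2000·0.005) = 1 + j10 → |·| ≈ 10.05, ∠ ≈ 84.29°
pole (1 + j2000·0.0005) = 1 + j1 → |·| ≈ 1.4142, ∠ ≈ 45.00°
|H| = 0.03125 · 80.006 · 4.1231 / (40.012 · 10.05 · 1.4142) ≈ 0.018127
Gain = 20 log₁₀(0.018127) ≈ -34.83 dB
∠H = (89.28° + 75.96°) − (88.57° + 84.29° + 45.00°) = -52.62°

-34.8 dB, -52.6°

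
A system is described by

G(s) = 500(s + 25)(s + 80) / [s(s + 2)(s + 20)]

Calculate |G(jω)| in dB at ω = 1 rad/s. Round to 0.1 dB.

At s = jω = j1:
zero (s+25): 25 + j1 → |·| = √(25²+1²) = √626 ≈ 25.02, ∠ = arctan(1/25) ≈ 2.29°
zero (s+80): 80 + j1 → |·| = √(80²+1²) = √6401 ≈ 80.006, ∠ = arctan(1/80) ≈ 0.72°
pole (s+2): 2 + j1 → |·| = √(2²+1²) = √5 ≈ 2.2361, ∠ = arctan(1/2) ≈ 26.57°
pole (s+20): 20 + j1 → |·| = √(20²+1²) = √401 ≈ 20.025, ∠ = arctan(1/20) ≈ 2.86°
pole at origin: |s| = 1, ∠ = 90.00° (in denominator)
|G| = 500 · 2001.8 / 44.778 ≈ 22352
Gain = 20 log₁₀(22352) ≈ 86.99 dB

87.0 dB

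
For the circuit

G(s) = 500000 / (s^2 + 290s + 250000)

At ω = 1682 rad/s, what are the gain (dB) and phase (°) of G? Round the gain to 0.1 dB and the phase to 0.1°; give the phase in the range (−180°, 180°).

At s = jω = j1682:
quadratic: (j1682)² + 290·j1682 + 250000 = -2579124 + j487780 → |·| ≈ 2.6248e+06, ∠ ≈ 169.29°
|G| = 500000 / 2.6248e+06 ≈ 0.19049
Gain = 20 log₁₀(0.19049) ≈ -14.40 dB
∠G = 0.00° − 169.29° = -169.29°

-14.4 dB, -169.3°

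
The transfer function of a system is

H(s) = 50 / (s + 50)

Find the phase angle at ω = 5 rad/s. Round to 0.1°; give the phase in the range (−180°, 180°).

-5.7°

Substitute s = j5:
Numerator: 50 = 50 + j0
Denominator: (j5) + 50 = 50 + j5
|N| = √(50² + 0²) ≈ 50, ∠N ≈ 0.00°
|D| = √(50² + 5²) ≈ 50.249, ∠D ≈ 5.71°
∠H = 0.00° − 5.71° = -5.71°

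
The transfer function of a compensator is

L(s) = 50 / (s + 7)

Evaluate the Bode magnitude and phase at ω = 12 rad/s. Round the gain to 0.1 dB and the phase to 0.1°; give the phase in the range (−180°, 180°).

11.1 dB, -59.7°

At s = jω = j12:
pole (s+7): 7 + j12 → |·| = √(7²+12²) = √193 ≈ 13.892, ∠ = arctan(12/7) ≈ 59.74°
|L| = 50 / 13.892 ≈ 3.5992
Gain = 20 log₁₀(3.5992) ≈ 11.12 dB
∠L = 0.00° − 59.74° = -59.74°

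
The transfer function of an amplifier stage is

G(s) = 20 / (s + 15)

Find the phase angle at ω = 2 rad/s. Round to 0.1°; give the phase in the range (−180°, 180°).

Substitute s = j2:
Numerator: 20 = 20 + j0
Denominator: (j2) + 15 = 15 + j2
|N| = √(20² + 0²) ≈ 20, ∠N ≈ 0.00°
|D| = √(15² + 2²) ≈ 15.133, ∠D ≈ 7.59°
∠G = 0.00° − 7.59° = -7.59°

-7.6°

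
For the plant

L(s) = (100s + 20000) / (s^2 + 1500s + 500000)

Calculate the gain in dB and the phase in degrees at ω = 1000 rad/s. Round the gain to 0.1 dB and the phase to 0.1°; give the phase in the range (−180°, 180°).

Substitute s = j1000:
Numerator: 100(j1000) + 20000 = 20000 + j100000
Denominator: (j1000)^2 + 1500(j1000) + 500000 = -500000 + j1500000
|N| = √(20000² + 100000²) ≈ 1.0198e+05, ∠N ≈ 78.69°
|D| = √(500000² + 1500000²) ≈ 1.5811e+06, ∠D ≈ 108.43°
|L| = 1.0198e+05 / 1.5811e+06 ≈ 0.064499
Gain = 20 log₁₀(0.064499) ≈ -23.81 dB
∠L = 78.69° − 108.43° = -29.74°

-23.8 dB, -29.7°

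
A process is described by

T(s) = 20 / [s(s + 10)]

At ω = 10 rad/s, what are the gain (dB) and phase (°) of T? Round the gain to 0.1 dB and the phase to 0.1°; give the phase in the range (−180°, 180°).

At s = jω = j10:
pole (s+10): 10 + j10 → |·| = √(10²+10²) = √200 ≈ 14.142, ∠ = arctan(10/10) ≈ 45.00°
pole at origin: |s| = 10, ∠ = 90.00° (in denominator)
|T| = 20 / 141.42 ≈ 0.14142
Gain = 20 log₁₀(0.14142) ≈ -16.99 dB
∠T = 0.00° − 135.00° = -135.00°

-17.0 dB, -135.0°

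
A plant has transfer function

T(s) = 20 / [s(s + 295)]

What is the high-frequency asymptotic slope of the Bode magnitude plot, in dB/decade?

-40 dB/decade

Each pole contributes −20 dB/decade at high frequency; each zero contributes +20 dB/decade.
Net: 0 zero(s) − 2 pole(s) → -40 dB/decade.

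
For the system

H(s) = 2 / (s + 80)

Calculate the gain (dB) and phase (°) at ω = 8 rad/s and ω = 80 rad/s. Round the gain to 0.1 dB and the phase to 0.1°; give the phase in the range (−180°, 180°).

At s = jω = j8:
pole (s+80): 80 + j8 → |·| = √(80²+8²) = √6464 ≈ 80.399, ∠ = arctan(8/80) ≈ 5.71°
|H| = 2 / 80.399 ≈ 0.024876
Gain = 20 log₁₀(0.024876) ≈ -32.08 dB
∠H = 0.00° − 5.71° = -5.71°

At s = jω = j80:
pole (s+80): 80 + j80 → |·| = √(80²+80²) = √12800 ≈ 113.14, ∠ = arctan(80/80) ≈ 45.00°
|H| = 2 / 113.14 ≈ 0.017677
Gain = 20 log₁₀(0.017677) ≈ -35.05 dB
∠H = 0.00° − 45.00° = -45.00°

ω = 8: -32.1 dB, -5.7°; ω = 80: -35.1 dB, -45.0°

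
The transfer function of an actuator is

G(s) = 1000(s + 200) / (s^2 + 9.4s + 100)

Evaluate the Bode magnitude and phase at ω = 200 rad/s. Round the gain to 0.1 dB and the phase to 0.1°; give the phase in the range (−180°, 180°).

At s = jω = j200:
zero (s+200): 200 + j200 → |·| = √(200²+200²) = √80000 ≈ 282.84, ∠ = arctan(200/200) ≈ 45.00°
quadratic: (j200)² + 9.4·j200 + 100 = -39900 + j1880 → |·| ≈ 39944, ∠ ≈ 177.30°
|G| = 1000 · 282.84 / 39944 ≈ 7.0809
Gain = 20 log₁₀(7.0809) ≈ 17.00 dB
∠G = 45.00° − 177.30° = -132.30°

17.0 dB, -132.3°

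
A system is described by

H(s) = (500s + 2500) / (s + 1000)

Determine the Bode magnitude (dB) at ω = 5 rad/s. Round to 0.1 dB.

11.0 dB

Substitute s = j5:
Numerator: 500(j5) + 2500 = 2500 + j2500
Denominator: (j5) + 1000 = 1000 + j5
|N| = √(2500² + 2500²) ≈ 3535.5, ∠N ≈ 45.00°
|D| = √(1000² + 5²) ≈ 1000, ∠D ≈ 0.29°
|H| = 3535.5 / 1000 ≈ 3.5355
Gain = 20 log₁₀(3.5355) ≈ 10.97 dB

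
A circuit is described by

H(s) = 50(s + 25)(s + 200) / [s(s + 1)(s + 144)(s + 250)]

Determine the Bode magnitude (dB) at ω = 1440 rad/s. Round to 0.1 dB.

-92.4 dB

At s = jω = j1440:
zero (s+25): 25 + j1440 → |·| = √(25²+1440²) = √2074225 ≈ 1440.2, ∠ = arctan(1440/25) ≈ 89.01°
zero (s+200): 200 + j1440 → |·| = √(200²+1440²) = √2113600 ≈ 1453.8, ∠ = arctan(1440/200) ≈ 82.09°
pole (s+1): 1 + j1440 → |·| = √(1²+1440²) = √2073601 ≈ 1440, ∠ = arctan(1440/1) ≈ 89.96°
pole (s+144): 144 + j1440 → |·| = √(144²+1440²) = √2094336 ≈ 1447.2, ∠ = arctan(1440/144) ≈ 84.29°
pole (s+250): 250 + j1440 → |·| = √(250²+1440²) = √2136100 ≈ 1461.5, ∠ = arctan(1440/250) ≈ 80.15°
pole at origin: |s| = 1440, ∠ = 90.00° (in denominator)
|H| = 50 · 2.0938e+06 / 4.3858e+12 ≈ 2.387e-05
Gain = 20 log₁₀(2.387e-05) ≈ -92.44 dB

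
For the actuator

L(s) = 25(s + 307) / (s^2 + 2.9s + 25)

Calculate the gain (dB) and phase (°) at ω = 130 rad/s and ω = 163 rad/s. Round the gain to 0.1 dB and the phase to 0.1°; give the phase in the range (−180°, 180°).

ω = 130: -6.1 dB, -155.8°; ω = 163: -9.7 dB, -151.0°

At s = jω = j130:
zero (s+307): 307 + j130 → |·| = √(307²+130²) = √111149 ≈ 333.39, ∠ = arctan(130/307) ≈ 22.95°
quadratic: (j130)² + 2.9·j130 + 25 = -16875 + j377 → |·| ≈ 16879, ∠ ≈ 178.72°
|L| = 25 · 333.39 / 16879 ≈ 0.49379
Gain = 20 log₁₀(0.49379) ≈ -6.13 dB
∠L = 22.95° − 178.72° = -155.77°

At s = jω = j163:
zero (s+307): 307 + j163 → |·| = √(307²+163²) = √120818 ≈ 347.59, ∠ = arctan(163/307) ≈ 27.97°
quadratic: (j163)² + 2.9·j163 + 25 = -26544 + j472.7 → |·| ≈ 26548, ∠ ≈ 178.98°
|L| = 25 · 347.59 / 26548 ≈ 0.32732
Gain = 20 log₁₀(0.32732) ≈ -9.70 dB
∠L = 27.97° − 178.98° = -151.01°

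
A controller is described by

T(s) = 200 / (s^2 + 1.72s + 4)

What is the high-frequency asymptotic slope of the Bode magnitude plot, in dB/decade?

Each pole contributes −20 dB/decade at high frequency; each zero contributes +20 dB/decade.
Net: 0 zero(s) − 2 pole(s) → -40 dB/decade.

-40 dB/decade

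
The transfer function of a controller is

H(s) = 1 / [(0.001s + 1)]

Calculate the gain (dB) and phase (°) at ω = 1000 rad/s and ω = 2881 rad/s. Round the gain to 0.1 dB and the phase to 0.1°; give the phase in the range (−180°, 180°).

At ω = 1000 rad/s:
pole (1 + j1000·0.001) = 1 + j1 → |·| ≈ 1.4142, ∠ ≈ 45.00°
|H| = 1 · 1 / (1.4142) ≈ 0.70711
Gain = 20 log₁₀(0.70711) ≈ -3.01 dB
∠H = (0°) − (45.00°) = -45.00°

At ω = 2881 rad/s:
pole (1 + j2881·0.001) = 1 + j2.881 → |·| ≈ 3.0496, ∠ ≈ 70.86°
|H| = 1 · 1 / (3.0496) ≈ 0.32791
Gain = 20 log₁₀(0.32791) ≈ -9.68 dB
∠H = (0°) − (70.86°) = -70.86°

ω = 1000: -3.0 dB, -45.0°; ω = 2881: -9.7 dB, -70.9°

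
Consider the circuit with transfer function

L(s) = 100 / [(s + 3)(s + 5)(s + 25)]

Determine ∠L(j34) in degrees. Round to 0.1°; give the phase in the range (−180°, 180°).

At s = jω = j34:
pole (s+3): 3 + j34 → |·| = √(3²+34²) = √1165 ≈ 34.132, ∠ = arctan(34/3) ≈ 84.96°
pole (s+5): 5 + j34 → |·| = √(5²+34²) = √1181 ≈ 34.366, ∠ = arctan(34/5) ≈ 81.63°
pole (s+25): 25 + j34 → |·| = √(25²+34²) = √1781 ≈ 42.202, ∠ = arctan(34/25) ≈ 53.67°
∠L = 0.00° − 220.26° = -220.26° ≡ 139.74° (principal value)

139.7°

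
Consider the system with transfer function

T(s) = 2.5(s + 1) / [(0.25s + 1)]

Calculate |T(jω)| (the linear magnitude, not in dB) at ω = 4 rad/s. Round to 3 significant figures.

7.29

At ω = 4 rad/s:
zero (1 + j4·1) = 1 + j4 → |·| ≈ 4.1231, ∠ ≈ 75.96°
pole (1 + j4·0.25) = 1 + j1 → |·| ≈ 1.4142, ∠ ≈ 45.00°
|T| = 2.5 · 4.1231 / (1.4142) ≈ 7.2887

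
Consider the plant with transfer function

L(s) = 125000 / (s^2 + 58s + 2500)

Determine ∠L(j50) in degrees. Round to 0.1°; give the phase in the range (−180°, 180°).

At s = jω = j50:
quadratic: (j50)² + 58·j50 + 2500 = 0 + j2900 → |·| ≈ 2900, ∠ ≈ 90.00°
∠L = 0.00° − 90.00° = -90.00°

-90.0°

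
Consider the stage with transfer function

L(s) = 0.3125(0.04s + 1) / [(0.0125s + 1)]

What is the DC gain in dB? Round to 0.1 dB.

L(0) = 0.3125 · 1 / 1 = 0.3125
20 log₁₀(0.3125) ≈ -10.10 dB

-10.1 dB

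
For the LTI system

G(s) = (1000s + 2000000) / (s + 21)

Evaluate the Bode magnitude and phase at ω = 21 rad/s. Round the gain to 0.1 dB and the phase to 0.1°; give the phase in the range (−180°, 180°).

96.6 dB, -44.4°

Substitute s = j21:
Numerator: 1000(j21) + 2000000 = 2000000 + j21000
Denominator: (j21) + 21 = 21 + j21
|N| = √(2000000² + 21000²) ≈ 2.0001e+06, ∠N ≈ 0.60°
|D| = √(21² + 21²) ≈ 29.698, ∠D ≈ 45.00°
|G| = 2.0001e+06 / 29.698 ≈ 67348
Gain = 20 log₁₀(67348) ≈ 96.57 dB
∠G = 0.60° − 45.00° = -44.40°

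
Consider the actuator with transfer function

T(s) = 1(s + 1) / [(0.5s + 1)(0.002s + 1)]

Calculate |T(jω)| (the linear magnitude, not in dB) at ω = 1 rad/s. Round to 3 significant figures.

1.26

At ω = 1 rad/s:
zero (1 + j1·1) = 1 + j1 → |·| ≈ 1.4142, ∠ ≈ 45.00°
pole (1 + j1·0.5) = 1 + j0.5 → |·| ≈ 1.118, ∠ ≈ 26.57°
pole (1 + j1·0.002) = 1 + j0.002 → |·| ≈ 1, ∠ ≈ 0.11°
|T| = 1 · 1.4142 / (1.118 · 1) ≈ 1.2649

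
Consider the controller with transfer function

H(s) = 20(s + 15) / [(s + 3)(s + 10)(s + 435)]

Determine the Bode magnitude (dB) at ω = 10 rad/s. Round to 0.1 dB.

-45.0 dB

At s = jω = j10:
zero (s+15): 15 + j10 → |·| = √(15²+10²) = √325 ≈ 18.028, ∠ = arctan(10/15) ≈ 33.69°
pole (s+3): 3 + j10 → |·| = √(3²+10²) = √109 ≈ 10.44, ∠ = arctan(10/3) ≈ 73.30°
pole (s+10): 10 + j10 → |·| = √(10²+10²) = √200 ≈ 14.142, ∠ = arctan(10/10) ≈ 45.00°
pole (s+435): 435 + j10 → |·| = √(435²+10²) = √189325 ≈ 435.11, ∠ = arctan(10/435) ≈ 1.32°
|H| = 20 · 18.028 / 64241 ≈ 0.0056126
Gain = 20 log₁₀(0.0056126) ≈ -45.02 dB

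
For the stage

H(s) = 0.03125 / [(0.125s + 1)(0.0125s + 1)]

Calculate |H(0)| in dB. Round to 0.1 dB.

H(0) = 0.03125 · 1 / 1 = 0.03125
20 log₁₀(0.03125) ≈ -30.10 dB

-30.1 dB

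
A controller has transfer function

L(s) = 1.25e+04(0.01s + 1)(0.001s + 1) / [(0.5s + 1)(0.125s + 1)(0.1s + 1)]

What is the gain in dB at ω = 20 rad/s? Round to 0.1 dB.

46.5 dB

At ω = 20 rad/s:
zero (1 + j20·0.01) = 1 + j0.2 → |·| ≈ 1.0198, ∠ ≈ 11.31°
zero (1 + j20·0.001) = 1 + j0.02 → |·| ≈ 1.0002, ∠ ≈ 1.15°
pole (1 + j20·0.5) = 1 + j10 → |·| ≈ 10.05, ∠ ≈ 84.29°
pole (1 + j20·0.125) = 1 + j2.5 → |·| ≈ 2.6926, ∠ ≈ 68.20°
pole (1 + j20·0.1) = 1 + j2 → |·| ≈ 2.2361, ∠ ≈ 63.43°
|L| = 1.25e+04 · 1.0198 · 1.0002 / (10.05 · 2.6926 · 2.2361) ≈ 210.71
Gain = 20 log₁₀(210.71) ≈ 46.47 dB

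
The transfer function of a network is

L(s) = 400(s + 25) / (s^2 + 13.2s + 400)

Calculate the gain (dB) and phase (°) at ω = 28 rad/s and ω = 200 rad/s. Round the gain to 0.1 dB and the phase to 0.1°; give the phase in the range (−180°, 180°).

ω = 28: 29.0 dB, -87.9°; ω = 200: 6.2 dB, -93.3°

At s = jω = j28:
zero (s+25): 25 + j28 → |·| = √(25²+28²) = √1409 ≈ 37.537, ∠ = arctan(28/25) ≈ 48.24°
quadratic: (j28)² + 13.2·j28 + 400 = -384 + j369.6 → |·| ≈ 532.97, ∠ ≈ 136.09°
|L| = 400 · 37.537 / 532.97 ≈ 28.172
Gain = 20 log₁₀(28.172) ≈ 29.00 dB
∠L = 48.24° − 136.09° = -87.85°

At s = jω = j200:
zero (s+25): 25 + j200 → |·| = √(25²+200²) = √40625 ≈ 201.56, ∠ = arctan(200/25) ≈ 82.87°
quadratic: (j200)² + 13.2·j200 + 400 = -39600 + j2640 → |·| ≈ 39688, ∠ ≈ 176.19°
|L| = 400 · 201.56 / 39688 ≈ 2.0314
Gain = 20 log₁₀(2.0314) ≈ 6.16 dB
∠L = 82.87° − 176.19° = -93.32°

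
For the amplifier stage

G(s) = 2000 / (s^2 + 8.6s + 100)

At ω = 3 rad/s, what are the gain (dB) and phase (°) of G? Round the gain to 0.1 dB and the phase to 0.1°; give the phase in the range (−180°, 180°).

26.5 dB, -15.8°

At s = jω = j3:
quadratic: (j3)² + 8.6·j3 + 100 = 91 + j25.8 → |·| ≈ 94.587, ∠ ≈ 15.83°
|G| = 2000 / 94.587 ≈ 21.145
Gain = 20 log₁₀(21.145) ≈ 26.50 dB
∠G = 0.00° − 15.83° = -15.83°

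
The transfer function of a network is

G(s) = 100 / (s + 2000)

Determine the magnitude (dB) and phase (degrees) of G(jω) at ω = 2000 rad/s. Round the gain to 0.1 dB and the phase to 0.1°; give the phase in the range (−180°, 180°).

Substitute s = j2000:
Numerator: 100 = 100 + j0
Denominator: (j2000) + 2000 = 2000 + j2000
|N| = √(100² + 0²) ≈ 100, ∠N ≈ 0.00°
|D| = √(2000² + 2000²) ≈ 2828.4, ∠D ≈ 45.00°
|G| = 100 / 2828.4 ≈ 0.035356
Gain = 20 log₁₀(0.035356) ≈ -29.03 dB
∠G = 0.00° − 45.00° = -45.00°

-29.0 dB, -45.0°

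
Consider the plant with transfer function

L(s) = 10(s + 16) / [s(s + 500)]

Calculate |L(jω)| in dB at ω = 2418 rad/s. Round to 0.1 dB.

-47.9 dB

At s = jω = j2418:
zero (s+16): 16 + j2418 → |·| = √(16²+2418²) = √5846980 ≈ 2418.1, ∠ = arctan(2418/16) ≈ 89.62°
pole (s+500): 500 + j2418 → |·| = √(500²+2418²) = √6096724 ≈ 2469.2, ∠ = arctan(2418/500) ≈ 78.32°
pole at origin: |s| = 2418, ∠ = 90.00° (in denominator)
|L| = 10 · 2418.1 / 5.9705e+06 ≈ 0.0040501
Gain = 20 log₁₀(0.0040501) ≈ -47.85 dB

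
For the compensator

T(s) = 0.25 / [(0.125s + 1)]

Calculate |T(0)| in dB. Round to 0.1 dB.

T(0) = 0.25 · 1 / 1 = 0.25
20 log₁₀(0.25) ≈ -12.04 dB

-12.0 dB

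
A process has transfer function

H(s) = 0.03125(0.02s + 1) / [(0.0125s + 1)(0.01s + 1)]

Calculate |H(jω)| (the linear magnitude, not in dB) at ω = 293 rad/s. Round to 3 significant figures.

0.0158

At ω = 293 rad/s:
zero (1 + j293·0.02) = 1 + j5.86 → |·| ≈ 5.9447, ∠ ≈ 80.32°
pole (1 + j293·0.0125) = 1 + j3.6625 → |·| ≈ 3.7966, ∠ ≈ 74.73°
pole (1 + j293·0.01) = 1 + j2.93 → |·| ≈ 3.0959, ∠ ≈ 71.16°
|H| = 0.03125 · 5.9447 / (3.7966 · 3.0959) ≈ 0.015805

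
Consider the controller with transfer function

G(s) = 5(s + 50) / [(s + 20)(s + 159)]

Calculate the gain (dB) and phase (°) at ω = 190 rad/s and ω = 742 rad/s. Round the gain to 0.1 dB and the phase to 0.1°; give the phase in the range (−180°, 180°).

At s = jω = j190:
zero (s+50): 50 + j190 → |·| = √(50²+190²) = √38600 ≈ 196.47, ∠ = arctan(190/50) ≈ 75.26°
pole (s+20): 20 + j190 → |·| = √(20²+190²) = √36500 ≈ 191.05, ∠ = arctan(190/20) ≈ 83.99°
pole (s+159): 159 + j190 → |·| = √(159²+190²) = √61381 ≈ 247.75, ∠ = arctan(190/159) ≈ 50.08°
|G| = 5 · 196.47 / 47333 ≈ 0.020754
Gain = 20 log₁₀(0.020754) ≈ -33.66 dB
∠G = 75.26° − 134.07° = -58.81°

At s = jω = j742:
zero (s+50): 50 + j742 → |·| = √(50²+742²) = √553064 ≈ 743.68, ∠ = arctan(742/50) ≈ 86.14°
pole (s+20): 20 + j742 → |·| = √(20²+742²) = √550964 ≈ 742.27, ∠ = arctan(742/20) ≈ 88.46°
pole (s+159): 159 + j742 → |·| = √(159²+742²) = √575845 ≈ 758.84, ∠ = arctan(742/159) ≈ 77.91°
|G| = 5 · 743.68 / 5.6326e+05 ≈ 0.0066016
Gain = 20 log₁₀(0.0066016) ≈ -43.61 dB
∠G = 86.14° − 166.37° = -80.23°

ω = 190: -33.7 dB, -58.8°; ω = 742: -43.6 dB, -80.2°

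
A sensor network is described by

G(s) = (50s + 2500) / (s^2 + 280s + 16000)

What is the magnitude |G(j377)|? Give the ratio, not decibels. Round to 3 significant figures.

0.116

Substitute s = j377:
Numerator: 50(j377) + 2500 = 2500 + j18850
Denominator: (j377)^2 + 280(j377) + 16000 = -126129 + j105560
|N| = √(2500² + 18850²) ≈ 19015, ∠N ≈ 82.45°
|D| = √(126129² + 105560²) ≈ 1.6447e+05, ∠D ≈ 140.07°
|G| = 19015 / 1.6447e+05 ≈ 0.11561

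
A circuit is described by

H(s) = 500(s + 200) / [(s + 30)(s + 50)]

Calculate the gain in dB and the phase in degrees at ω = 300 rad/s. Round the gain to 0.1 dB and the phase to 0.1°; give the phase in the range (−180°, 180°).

5.9 dB, -108.5°

At s = jω = j300:
zero (s+200): 200 + j300 → |·| = √(200²+300²) = √130000 ≈ 360.56, ∠ = arctan(300/200) ≈ 56.31°
pole (s+30): 30 + j300 → |·| = √(30²+300²) = √90900 ≈ 301.5, ∠ = arctan(300/30) ≈ 84.29°
pole (s+50): 50 + j300 → |·| = √(50²+300²) = √92500 ≈ 304.14, ∠ = arctan(300/50) ≈ 80.54°
|H| = 500 · 360.56 / 91698 ≈ 1.966
Gain = 20 log₁₀(1.966) ≈ 5.87 dB
∠H = 56.31° − 164.83° = -108.52°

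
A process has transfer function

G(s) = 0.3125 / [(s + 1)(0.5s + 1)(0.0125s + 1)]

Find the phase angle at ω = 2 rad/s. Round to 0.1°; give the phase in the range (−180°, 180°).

At ω = 2 rad/s:
pole (1 + j2·1) = 1 + j2 → |·| ≈ 2.2361, ∠ ≈ 63.43°
pole (1 + j2·0.5) = 1 + j1 → |·| ≈ 1.4142, ∠ ≈ 45.00°
pole (1 + j2·0.0125) = 1 + j0.025 → |·| ≈ 1.0003, ∠ ≈ 1.43°
∠G = (0°) − (63.43° + 45.00° + 1.43°) = -109.86°

-109.9°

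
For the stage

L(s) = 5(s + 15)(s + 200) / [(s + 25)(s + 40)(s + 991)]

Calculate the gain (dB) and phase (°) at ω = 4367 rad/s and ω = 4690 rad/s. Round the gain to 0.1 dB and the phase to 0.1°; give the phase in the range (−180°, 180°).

ω = 4367: -59.0 dB, -79.2°; ω = 4690: -59.6 dB, -79.9°

At s = jω = j4367:
zero (s+15): 15 + j4367 → |·| = √(15²+4367²) = √19070914 ≈ 4367, ∠ = arctan(4367/15) ≈ 89.80°
zero (s+200): 200 + j4367 → |·| = √(200²+4367²) = √19110689 ≈ 4371.6, ∠ = arctan(4367/200) ≈ 87.38°
pole (s+25): 25 + j4367 → |·| = √(25²+4367²) = √19071314 ≈ 4367.1, ∠ = arctan(4367/25) ≈ 89.67°
pole (s+40): 40 + j4367 → |·| = √(40²+4367²) = √19072289 ≈ 4367.2, ∠ = arctan(4367/40) ≈ 89.48°
pole (s+991): 991 + j4367 → |·| = √(991²+4367²) = √20052770 ≈ 4478, ∠ = arctan(4367/991) ≈ 77.21°
|L| = 5 · 1.9091e+07 / 8.5404e+10 ≈ 0.0011177
Gain = 20 log₁₀(0.0011177) ≈ -59.03 dB
∠L = 177.18° − 256.36° = -79.18°

At s = jω = j4690:
zero (s+15): 15 + j4690 → |·| = √(15²+4690²) = √21996325 ≈ 4690, ∠ = arctan(4690/15) ≈ 89.82°
zero (s+200): 200 + j4690 → |·| = √(200²+4690²) = √22036100 ≈ 4694.3, ∠ = arctan(4690/200) ≈ 87.56°
pole (s+25): 25 + j4690 → |·| = √(25²+4690²) = √21996725 ≈ 4690.1, ∠ = arctan(4690/25) ≈ 89.69°
pole (s+40): 40 + j4690 → |·| = √(40²+4690²) = √21997700 ≈ 4690.2, ∠ = arctan(4690/40) ≈ 89.51°
pole (s+991): 991 + j4690 → |·| = √(991²+4690²) = √22978181 ≈ 4793.6, ∠ = arctan(4690/991) ≈ 78.07°
|L| = 5 · 2.2016e+07 / 1.0545e+11 ≈ 0.0010439
Gain = 20 log₁₀(0.0010439) ≈ -59.63 dB
∠L = 177.38° − 257.27° = -79.89°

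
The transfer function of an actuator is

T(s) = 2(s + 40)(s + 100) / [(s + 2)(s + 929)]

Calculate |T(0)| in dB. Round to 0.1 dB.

12.7 dB

T(0) = 2·40·100 / (2·929) ≈ 4.3057
20 log₁₀(4.3057) ≈ 12.68 dB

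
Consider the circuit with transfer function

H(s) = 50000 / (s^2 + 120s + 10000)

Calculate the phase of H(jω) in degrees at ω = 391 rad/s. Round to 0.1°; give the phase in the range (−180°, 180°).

-161.8°

At s = jω = j391:
quadratic: (j391)² + 120·j391 + 10000 = -142881 + j46920 → |·| ≈ 1.5039e+05, ∠ ≈ 161.82°
∠H = 0.00° − 161.82° = -161.82°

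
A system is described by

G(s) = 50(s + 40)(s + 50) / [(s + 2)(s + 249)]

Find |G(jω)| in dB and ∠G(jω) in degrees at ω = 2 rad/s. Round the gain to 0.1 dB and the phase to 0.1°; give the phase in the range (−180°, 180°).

43.1 dB, -40.3°

At s = jω = j2:
zero (s+40): 40 + j2 → |·| = √(40²+2²) = √1604 ≈ 40.05, ∠ = arctan(2/40) ≈ 2.86°
zero (s+50): 50 + j2 → |·| = √(50²+2²) = √2504 ≈ 50.04, ∠ = arctan(2/50) ≈ 2.29°
pole (s+2): 2 + j2 → |·| = √(2²+2²) = √8 ≈ 2.8284, ∠ = arctan(2/2) ≈ 45.00°
pole (s+249): 249 + j2 → |·| = √(249²+2²) = √62005 ≈ 249.01, ∠ = arctan(2/249) ≈ 0.46°
|G| = 50 · 2004.1 / 704.3 ≈ 142.28
Gain = 20 log₁₀(142.28) ≈ 43.06 dB
∠G = 5.15° − 45.46° = -40.31°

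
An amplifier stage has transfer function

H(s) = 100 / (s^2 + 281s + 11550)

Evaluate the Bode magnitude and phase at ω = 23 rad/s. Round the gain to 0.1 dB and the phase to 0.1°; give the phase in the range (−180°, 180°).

-42.1 dB, -30.4°

Substitute s = j23:
Numerator: 100 = 100 + j0
Denominator: (j23)^2 + 281(j23) + 11550 = 11021 + j6463
|N| = √(100² + 0²) ≈ 100, ∠N ≈ 0.00°
|D| = √(11021² + 6463²) ≈ 12776, ∠D ≈ 30.39°
|H| = 100 / 12776 ≈ 0.0078272
Gain = 20 log₁₀(0.0078272) ≈ -42.13 dB
∠H = 0.00° − 30.39° = -30.39°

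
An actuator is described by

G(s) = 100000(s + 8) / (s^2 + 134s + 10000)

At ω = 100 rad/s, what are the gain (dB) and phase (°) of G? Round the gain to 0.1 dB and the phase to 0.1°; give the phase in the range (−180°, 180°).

57.5 dB, -4.6°

At s = jω = j100:
zero (s+8): 8 + j100 → |·| = √(8²+100²) = √10064 ≈ 100.32, ∠ = arctan(100/8) ≈ 85.43°
quadratic: (j100)² + 134·j100 + 10000 = 0 + j13400 → |·| ≈ 13400, ∠ ≈ 90.00°
|G| = 100000 · 100.32 / 13400 ≈ 748.66
Gain = 20 log₁₀(748.66) ≈ 57.49 dB
∠G = 85.43° − 90.00° = -4.57°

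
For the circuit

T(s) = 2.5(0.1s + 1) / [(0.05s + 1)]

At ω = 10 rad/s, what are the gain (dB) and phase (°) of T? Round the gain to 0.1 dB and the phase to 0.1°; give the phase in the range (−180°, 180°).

10.0 dB, 18.4°

At ω = 10 rad/s:
zero (1 + j10·0.1) = 1 + j1 → |·| ≈ 1.4142, ∠ ≈ 45.00°
pole (1 + j10·0.05) = 1 + j0.5 → |·| ≈ 1.118, ∠ ≈ 26.57°
|T| = 2.5 · 1.4142 / (1.118) ≈ 3.1623
Gain = 20 log₁₀(3.1623) ≈ 10.00 dB
∠T = (45.00°) − (26.57°) = 18.43°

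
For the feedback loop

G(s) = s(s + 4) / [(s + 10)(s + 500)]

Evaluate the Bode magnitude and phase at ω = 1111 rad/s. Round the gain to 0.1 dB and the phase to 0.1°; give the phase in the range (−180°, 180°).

At s = jω = j1111:
zero (s+4): 4 + j1111 → |·| = √(4²+1111²) = √1234337 ≈ 1111, ∠ = arctan(1111/4) ≈ 89.79°
zero at origin: s = j1111 → |·| = 1111, ∠ = 90.00°
pole (s+10): 10 + j1111 → |·| = √(10²+1111²) = √1234421 ≈ 1111, ∠ = arctan(1111/10) ≈ 89.48°
pole (s+500): 500 + j1111 → |·| = √(500²+1111²) = √1484321 ≈ 1218.3, ∠ = arctan(1111/500) ≈ 65.77°
|G| = 1 · 1.2343e+06 / 1.3535e+06 ≈ 0.91193
Gain = 20 log₁₀(0.91193) ≈ -0.80 dB
∠G = 179.79° − 155.25° = 24.54°

-0.8 dB, 24.5°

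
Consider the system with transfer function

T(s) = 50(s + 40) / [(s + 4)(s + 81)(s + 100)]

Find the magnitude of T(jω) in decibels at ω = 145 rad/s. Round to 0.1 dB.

-55.0 dB

At s = jω = j145:
zero (s+40): 40 + j145 → |·| = √(40²+145²) = √22625 ≈ 150.42, ∠ = arctan(145/40) ≈ 74.58°
pole (s+4): 4 + j145 → |·| = √(4²+145²) = √21041 ≈ 145.06, ∠ = arctan(145/4) ≈ 88.42°
pole (s+81): 81 + j145 → |·| = √(81²+145²) = √27586 ≈ 166.09, ∠ = arctan(145/81) ≈ 60.81°
pole (s+100): 100 + j145 → |·| = √(100²+145²) = √31025 ≈ 176.14, ∠ = arctan(145/100) ≈ 55.41°
|T| = 50 · 150.42 / 4.2437e+06 ≈ 0.0017723
Gain = 20 log₁₀(0.0017723) ≈ -55.03 dB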